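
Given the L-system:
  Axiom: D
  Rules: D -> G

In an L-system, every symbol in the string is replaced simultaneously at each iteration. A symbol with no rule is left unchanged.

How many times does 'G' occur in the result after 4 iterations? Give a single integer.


Answer: 1

Derivation:
Step 0: D  (0 'G')
Step 1: G  (1 'G')
Step 2: G  (1 'G')
Step 3: G  (1 'G')
Step 4: G  (1 'G')


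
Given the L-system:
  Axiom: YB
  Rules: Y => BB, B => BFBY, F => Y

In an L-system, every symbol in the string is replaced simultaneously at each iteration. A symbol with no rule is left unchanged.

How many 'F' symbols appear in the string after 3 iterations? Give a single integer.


Step 0: YB  (0 'F')
Step 1: BBBFBY  (1 'F')
Step 2: BFBYBFBYBFBYYBFBYBB  (4 'F')
Step 3: BFBYYBFBYBBBFBYYBFBYBBBFBYYBFBYBBBBBFBYYBFBYBBBFBYBFBY  (10 'F')

Answer: 10


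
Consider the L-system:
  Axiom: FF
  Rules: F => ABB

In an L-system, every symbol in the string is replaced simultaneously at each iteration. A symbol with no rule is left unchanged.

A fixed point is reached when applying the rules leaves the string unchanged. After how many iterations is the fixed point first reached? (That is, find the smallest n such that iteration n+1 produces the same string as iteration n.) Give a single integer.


Answer: 1

Derivation:
Step 0: FF
Step 1: ABBABB
Step 2: ABBABB  (unchanged — fixed point at step 1)


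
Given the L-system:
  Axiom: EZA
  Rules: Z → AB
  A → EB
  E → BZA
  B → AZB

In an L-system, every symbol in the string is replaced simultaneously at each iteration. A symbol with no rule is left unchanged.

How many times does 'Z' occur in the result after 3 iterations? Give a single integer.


Answer: 9

Derivation:
Step 0: EZA  (1 'Z')
Step 1: BZAABEB  (1 'Z')
Step 2: AZBABEBEBAZBBZAAZB  (4 'Z')
Step 3: EBABAZBEBAZBBZAAZBBZAAZBEBABAZBAZBABEBEBABAZB  (9 'Z')


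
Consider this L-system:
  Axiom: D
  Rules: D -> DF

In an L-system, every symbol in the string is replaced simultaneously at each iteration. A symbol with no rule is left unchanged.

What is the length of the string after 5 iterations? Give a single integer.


Step 0: length = 1
Step 1: length = 2
Step 2: length = 3
Step 3: length = 4
Step 4: length = 5
Step 5: length = 6

Answer: 6


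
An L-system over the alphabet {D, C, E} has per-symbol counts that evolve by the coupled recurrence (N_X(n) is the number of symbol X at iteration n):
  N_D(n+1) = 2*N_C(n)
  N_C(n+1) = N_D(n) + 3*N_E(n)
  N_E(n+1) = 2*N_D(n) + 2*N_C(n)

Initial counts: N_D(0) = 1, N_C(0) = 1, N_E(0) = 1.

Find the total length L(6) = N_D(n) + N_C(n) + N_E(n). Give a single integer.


Answer: 4528

Derivation:
Step 0: N_D=1, N_C=1, N_E=1, L=3
Step 1: N_D=2, N_C=4, N_E=4, L=10
Step 2: N_D=8, N_C=14, N_E=12, L=34
Step 3: N_D=28, N_C=44, N_E=44, L=116
Step 4: N_D=88, N_C=160, N_E=144, L=392
Step 5: N_D=320, N_C=520, N_E=496, L=1336
Step 6: N_D=1040, N_C=1808, N_E=1680, L=4528


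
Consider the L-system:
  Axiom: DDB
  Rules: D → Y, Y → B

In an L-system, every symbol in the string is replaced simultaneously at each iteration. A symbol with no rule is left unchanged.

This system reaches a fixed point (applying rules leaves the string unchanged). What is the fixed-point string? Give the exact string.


Answer: BBB

Derivation:
Step 0: DDB
Step 1: YYB
Step 2: BBB
Step 3: BBB  (unchanged — fixed point at step 2)


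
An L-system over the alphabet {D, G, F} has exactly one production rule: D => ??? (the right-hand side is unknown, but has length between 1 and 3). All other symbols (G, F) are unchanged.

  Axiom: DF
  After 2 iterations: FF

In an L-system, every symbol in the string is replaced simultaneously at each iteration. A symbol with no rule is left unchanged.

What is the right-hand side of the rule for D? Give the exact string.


Answer: F

Derivation:
Trying D => F:
  Step 0: DF
  Step 1: FF
  Step 2: FF
Matches the given result.


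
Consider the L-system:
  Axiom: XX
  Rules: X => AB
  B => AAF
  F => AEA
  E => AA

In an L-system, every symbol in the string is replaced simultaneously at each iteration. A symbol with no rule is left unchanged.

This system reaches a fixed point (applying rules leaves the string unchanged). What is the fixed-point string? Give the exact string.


Answer: AAAAAAAAAAAAAA

Derivation:
Step 0: XX
Step 1: ABAB
Step 2: AAAFAAAF
Step 3: AAAAEAAAAAEA
Step 4: AAAAAAAAAAAAAA
Step 5: AAAAAAAAAAAAAA  (unchanged — fixed point at step 4)


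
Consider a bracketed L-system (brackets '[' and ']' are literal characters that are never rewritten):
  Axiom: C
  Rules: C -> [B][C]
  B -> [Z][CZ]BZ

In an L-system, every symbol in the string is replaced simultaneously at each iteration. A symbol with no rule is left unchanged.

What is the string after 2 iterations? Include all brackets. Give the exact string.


Answer: [[Z][CZ]BZ][[B][C]]

Derivation:
Step 0: C
Step 1: [B][C]
Step 2: [[Z][CZ]BZ][[B][C]]


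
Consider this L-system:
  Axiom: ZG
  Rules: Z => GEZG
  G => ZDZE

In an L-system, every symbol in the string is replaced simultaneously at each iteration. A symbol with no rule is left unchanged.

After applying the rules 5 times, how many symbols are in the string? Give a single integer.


Answer: 416

Derivation:
Step 0: length = 2
Step 1: length = 8
Step 2: length = 23
Step 3: length = 62
Step 4: length = 161
Step 5: length = 416


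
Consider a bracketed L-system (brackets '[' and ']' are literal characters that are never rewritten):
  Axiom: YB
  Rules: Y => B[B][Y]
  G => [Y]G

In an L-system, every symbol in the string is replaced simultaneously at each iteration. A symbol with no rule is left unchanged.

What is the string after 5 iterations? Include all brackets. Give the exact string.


Step 0: YB
Step 1: B[B][Y]B
Step 2: B[B][B[B][Y]]B
Step 3: B[B][B[B][B[B][Y]]]B
Step 4: B[B][B[B][B[B][B[B][Y]]]]B
Step 5: B[B][B[B][B[B][B[B][B[B][Y]]]]]B

Answer: B[B][B[B][B[B][B[B][B[B][Y]]]]]B


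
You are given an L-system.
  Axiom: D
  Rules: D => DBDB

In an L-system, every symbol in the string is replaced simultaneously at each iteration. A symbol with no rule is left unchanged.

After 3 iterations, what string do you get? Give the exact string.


Answer: DBDBBDBDBBBDBDBBDBDBBB

Derivation:
Step 0: D
Step 1: DBDB
Step 2: DBDBBDBDBB
Step 3: DBDBBDBDBBBDBDBBDBDBBB


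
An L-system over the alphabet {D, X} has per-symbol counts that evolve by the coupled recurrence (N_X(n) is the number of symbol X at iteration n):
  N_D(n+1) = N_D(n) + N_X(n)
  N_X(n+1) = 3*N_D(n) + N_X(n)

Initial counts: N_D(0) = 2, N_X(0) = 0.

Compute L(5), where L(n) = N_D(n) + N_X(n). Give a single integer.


Step 0: N_D=2, N_X=0, L=2
Step 1: N_D=2, N_X=6, L=8
Step 2: N_D=8, N_X=12, L=20
Step 3: N_D=20, N_X=36, L=56
Step 4: N_D=56, N_X=96, L=152
Step 5: N_D=152, N_X=264, L=416

Answer: 416


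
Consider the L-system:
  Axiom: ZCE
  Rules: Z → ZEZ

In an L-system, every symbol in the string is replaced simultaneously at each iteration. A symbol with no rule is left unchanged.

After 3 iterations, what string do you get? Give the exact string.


Answer: ZEZEZEZEZEZEZEZCE

Derivation:
Step 0: ZCE
Step 1: ZEZCE
Step 2: ZEZEZEZCE
Step 3: ZEZEZEZEZEZEZEZCE


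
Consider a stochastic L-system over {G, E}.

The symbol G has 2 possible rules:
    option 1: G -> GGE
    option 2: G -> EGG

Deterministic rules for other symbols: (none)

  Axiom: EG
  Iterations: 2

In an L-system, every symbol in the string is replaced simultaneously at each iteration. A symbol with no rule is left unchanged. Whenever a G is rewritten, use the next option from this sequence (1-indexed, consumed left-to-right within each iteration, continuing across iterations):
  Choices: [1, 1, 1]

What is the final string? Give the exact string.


Step 0: EG
Step 1: EGGE  (used choices [1])
Step 2: EGGEGGEE  (used choices [1, 1])

Answer: EGGEGGEE


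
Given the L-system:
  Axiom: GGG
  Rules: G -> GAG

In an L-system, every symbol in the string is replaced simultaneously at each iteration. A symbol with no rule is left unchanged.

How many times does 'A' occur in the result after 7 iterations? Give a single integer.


Answer: 381

Derivation:
Step 0: length=3, 'A' count=0
Step 1: length=9, 'A' count=3
Step 2: length=21, 'A' count=9
Step 3: length=45, 'A' count=21
Step 4: length=93, 'A' count=45
Step 5: length=189, 'A' count=93
Step 6: length=381, 'A' count=189
Step 7: length=765, 'A' count=381
Final string: GAGAGAGAGAGAGAGAGAGAGAGAGAGAGAGAGAGAGAGAGAGAGAGAGAGAGAGAGAGAGAGAGAGAGAGAGAGAGAGAGAGAGAGAGAGAGAGAGAGAGAGAGAGAGAGAGAGAGAGAGAGAGAGAGAGAGAGAGAGAGAGAGAGAGAGAGAGAGAGAGAGAGAGAGAGAGAGAGAGAGAGAGAGAGAGAGAGAGAGAGAGAGAGAGAGAGAGAGAGAGAGAGAGAGAGAGAGAGAGAGAGAGAGAGAGAGAGGAGAGAGAGAGAGAGAGAGAGAGAGAGAGAGAGAGAGAGAGAGAGAGAGAGAGAGAGAGAGAGAGAGAGAGAGAGAGAGAGAGAGAGAGAGAGAGAGAGAGAGAGAGAGAGAGAGAGAGAGAGAGAGAGAGAGAGAGAGAGAGAGAGAGAGAGAGAGAGAGAGAGAGAGAGAGAGAGAGAGAGAGAGAGAGAGAGAGAGAGAGAGAGAGAGAGAGAGAGAGAGAGAGAGAGAGAGAGAGAGAGAGAGAGAGAGAGGAGAGAGAGAGAGAGAGAGAGAGAGAGAGAGAGAGAGAGAGAGAGAGAGAGAGAGAGAGAGAGAGAGAGAGAGAGAGAGAGAGAGAGAGAGAGAGAGAGAGAGAGAGAGAGAGAGAGAGAGAGAGAGAGAGAGAGAGAGAGAGAGAGAGAGAGAGAGAGAGAGAGAGAGAGAGAGAGAGAGAGAGAGAGAGAGAGAGAGAGAGAGAGAGAGAGAGAGAGAGAGAGAGAGAGAGAGAGAGAGAGAGAGAGAGAGAG


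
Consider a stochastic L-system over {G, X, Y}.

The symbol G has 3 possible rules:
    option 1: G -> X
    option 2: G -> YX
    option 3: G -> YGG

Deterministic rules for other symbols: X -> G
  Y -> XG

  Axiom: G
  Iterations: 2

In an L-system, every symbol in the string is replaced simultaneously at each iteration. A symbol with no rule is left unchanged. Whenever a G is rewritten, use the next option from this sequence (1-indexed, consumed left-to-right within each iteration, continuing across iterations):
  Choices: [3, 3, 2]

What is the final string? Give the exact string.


Step 0: G
Step 1: YGG  (used choices [3])
Step 2: XGYGGYX  (used choices [3, 2])

Answer: XGYGGYX


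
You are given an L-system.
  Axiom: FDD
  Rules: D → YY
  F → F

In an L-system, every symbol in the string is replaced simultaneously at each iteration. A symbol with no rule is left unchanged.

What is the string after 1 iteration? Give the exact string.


Answer: FYYYY

Derivation:
Step 0: FDD
Step 1: FYYYY


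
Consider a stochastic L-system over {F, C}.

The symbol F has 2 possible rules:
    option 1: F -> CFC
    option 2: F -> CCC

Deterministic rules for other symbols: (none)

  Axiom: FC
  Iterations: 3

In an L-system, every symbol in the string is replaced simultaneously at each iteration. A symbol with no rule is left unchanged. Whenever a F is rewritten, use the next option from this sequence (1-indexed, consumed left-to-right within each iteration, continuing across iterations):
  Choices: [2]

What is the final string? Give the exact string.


Step 0: FC
Step 1: CCCC  (used choices [2])
Step 2: CCCC  (used choices [])
Step 3: CCCC  (used choices [])

Answer: CCCC


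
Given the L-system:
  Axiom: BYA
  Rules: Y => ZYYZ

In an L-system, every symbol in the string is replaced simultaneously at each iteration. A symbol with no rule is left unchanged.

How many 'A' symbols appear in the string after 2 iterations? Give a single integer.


Answer: 1

Derivation:
Step 0: BYA  (1 'A')
Step 1: BZYYZA  (1 'A')
Step 2: BZZYYZZYYZZA  (1 'A')


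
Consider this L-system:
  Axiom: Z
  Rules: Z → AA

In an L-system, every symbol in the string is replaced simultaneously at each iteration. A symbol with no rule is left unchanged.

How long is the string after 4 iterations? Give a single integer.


Answer: 2

Derivation:
Step 0: length = 1
Step 1: length = 2
Step 2: length = 2
Step 3: length = 2
Step 4: length = 2


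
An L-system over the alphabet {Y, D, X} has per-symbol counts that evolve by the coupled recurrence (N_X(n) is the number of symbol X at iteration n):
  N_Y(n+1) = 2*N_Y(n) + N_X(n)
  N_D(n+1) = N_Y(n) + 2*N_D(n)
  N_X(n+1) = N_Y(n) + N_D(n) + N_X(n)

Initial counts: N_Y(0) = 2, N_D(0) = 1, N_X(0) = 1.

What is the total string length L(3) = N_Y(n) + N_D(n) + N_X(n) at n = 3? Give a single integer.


Answer: 121

Derivation:
Step 0: N_Y=2, N_D=1, N_X=1, L=4
Step 1: N_Y=5, N_D=4, N_X=4, L=13
Step 2: N_Y=14, N_D=13, N_X=13, L=40
Step 3: N_Y=41, N_D=40, N_X=40, L=121


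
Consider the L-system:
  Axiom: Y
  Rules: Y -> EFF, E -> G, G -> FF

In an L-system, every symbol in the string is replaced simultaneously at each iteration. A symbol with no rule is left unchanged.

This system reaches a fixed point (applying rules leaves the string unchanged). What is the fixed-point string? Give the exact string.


Step 0: Y
Step 1: EFF
Step 2: GFF
Step 3: FFFF
Step 4: FFFF  (unchanged — fixed point at step 3)

Answer: FFFF


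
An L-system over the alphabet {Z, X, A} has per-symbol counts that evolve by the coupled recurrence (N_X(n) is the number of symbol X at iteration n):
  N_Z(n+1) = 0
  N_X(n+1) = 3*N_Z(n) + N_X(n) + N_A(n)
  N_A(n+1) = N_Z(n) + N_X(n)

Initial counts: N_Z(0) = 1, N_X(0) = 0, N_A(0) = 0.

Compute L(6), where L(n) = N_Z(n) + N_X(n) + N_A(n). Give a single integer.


Step 0: N_Z=1, N_X=0, N_A=0, L=1
Step 1: N_Z=0, N_X=3, N_A=1, L=4
Step 2: N_Z=0, N_X=4, N_A=3, L=7
Step 3: N_Z=0, N_X=7, N_A=4, L=11
Step 4: N_Z=0, N_X=11, N_A=7, L=18
Step 5: N_Z=0, N_X=18, N_A=11, L=29
Step 6: N_Z=0, N_X=29, N_A=18, L=47

Answer: 47


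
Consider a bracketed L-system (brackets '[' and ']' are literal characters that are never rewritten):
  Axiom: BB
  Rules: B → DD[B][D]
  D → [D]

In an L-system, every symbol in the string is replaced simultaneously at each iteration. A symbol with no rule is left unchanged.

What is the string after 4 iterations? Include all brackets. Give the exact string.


Step 0: BB
Step 1: DD[B][D]DD[B][D]
Step 2: [D][D][DD[B][D]][[D]][D][D][DD[B][D]][[D]]
Step 3: [[D]][[D]][[D][D][DD[B][D]][[D]]][[[D]]][[D]][[D]][[D][D][DD[B][D]][[D]]][[[D]]]
Step 4: [[[D]]][[[D]]][[[D]][[D]][[D][D][DD[B][D]][[D]]][[[D]]]][[[[D]]]][[[D]]][[[D]]][[[D]][[D]][[D][D][DD[B][D]][[D]]][[[D]]]][[[[D]]]]

Answer: [[[D]]][[[D]]][[[D]][[D]][[D][D][DD[B][D]][[D]]][[[D]]]][[[[D]]]][[[D]]][[[D]]][[[D]][[D]][[D][D][DD[B][D]][[D]]][[[D]]]][[[[D]]]]


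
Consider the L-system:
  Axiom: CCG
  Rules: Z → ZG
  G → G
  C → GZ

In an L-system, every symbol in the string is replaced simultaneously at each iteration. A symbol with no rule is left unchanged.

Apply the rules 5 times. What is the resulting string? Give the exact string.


Step 0: CCG
Step 1: GZGZG
Step 2: GZGGZGG
Step 3: GZGGGZGGG
Step 4: GZGGGGZGGGG
Step 5: GZGGGGGZGGGGG

Answer: GZGGGGGZGGGGG


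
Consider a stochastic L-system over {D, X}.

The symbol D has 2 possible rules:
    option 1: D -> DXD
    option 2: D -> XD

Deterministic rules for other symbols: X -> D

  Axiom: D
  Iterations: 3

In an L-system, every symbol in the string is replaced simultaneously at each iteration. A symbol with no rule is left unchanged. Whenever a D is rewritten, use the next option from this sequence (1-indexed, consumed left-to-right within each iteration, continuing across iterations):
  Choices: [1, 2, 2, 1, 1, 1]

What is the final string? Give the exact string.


Step 0: D
Step 1: DXD  (used choices [1])
Step 2: XDDXD  (used choices [2, 2])
Step 3: DDXDDXDDDXD  (used choices [1, 1, 1])

Answer: DDXDDXDDDXD


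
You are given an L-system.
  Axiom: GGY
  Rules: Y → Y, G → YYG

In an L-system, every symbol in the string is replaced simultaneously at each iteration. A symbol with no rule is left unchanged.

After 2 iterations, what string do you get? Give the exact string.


Step 0: GGY
Step 1: YYGYYGY
Step 2: YYYYGYYYYGY

Answer: YYYYGYYYYGY


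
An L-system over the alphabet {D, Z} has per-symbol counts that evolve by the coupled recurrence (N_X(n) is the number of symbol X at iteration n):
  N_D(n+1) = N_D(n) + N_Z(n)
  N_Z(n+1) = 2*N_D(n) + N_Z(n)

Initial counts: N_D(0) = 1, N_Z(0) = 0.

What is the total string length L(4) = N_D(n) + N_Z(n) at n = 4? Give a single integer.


Answer: 41

Derivation:
Step 0: N_D=1, N_Z=0, L=1
Step 1: N_D=1, N_Z=2, L=3
Step 2: N_D=3, N_Z=4, L=7
Step 3: N_D=7, N_Z=10, L=17
Step 4: N_D=17, N_Z=24, L=41


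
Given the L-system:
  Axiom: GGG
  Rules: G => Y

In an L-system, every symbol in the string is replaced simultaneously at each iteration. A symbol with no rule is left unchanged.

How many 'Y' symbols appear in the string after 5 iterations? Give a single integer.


Step 0: GGG  (0 'Y')
Step 1: YYY  (3 'Y')
Step 2: YYY  (3 'Y')
Step 3: YYY  (3 'Y')
Step 4: YYY  (3 'Y')
Step 5: YYY  (3 'Y')

Answer: 3


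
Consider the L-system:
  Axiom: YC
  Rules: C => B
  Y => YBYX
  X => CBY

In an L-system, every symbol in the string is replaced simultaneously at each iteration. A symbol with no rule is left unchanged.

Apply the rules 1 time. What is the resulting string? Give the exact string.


Step 0: YC
Step 1: YBYXB

Answer: YBYXB


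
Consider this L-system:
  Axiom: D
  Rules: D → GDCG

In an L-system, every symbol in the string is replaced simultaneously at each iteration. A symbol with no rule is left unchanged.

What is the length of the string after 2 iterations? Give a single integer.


Answer: 7

Derivation:
Step 0: length = 1
Step 1: length = 4
Step 2: length = 7


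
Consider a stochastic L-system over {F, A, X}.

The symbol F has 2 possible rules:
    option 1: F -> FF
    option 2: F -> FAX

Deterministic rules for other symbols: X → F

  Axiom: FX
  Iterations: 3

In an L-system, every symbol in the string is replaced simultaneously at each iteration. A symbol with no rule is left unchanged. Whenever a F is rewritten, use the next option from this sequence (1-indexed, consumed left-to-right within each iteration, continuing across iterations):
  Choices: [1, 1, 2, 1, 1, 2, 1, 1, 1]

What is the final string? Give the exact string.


Step 0: FX
Step 1: FFF  (used choices [1])
Step 2: FFFAXFF  (used choices [1, 2, 1])
Step 3: FFFAXFFAFFFFF  (used choices [1, 2, 1, 1, 1])

Answer: FFFAXFFAFFFFF


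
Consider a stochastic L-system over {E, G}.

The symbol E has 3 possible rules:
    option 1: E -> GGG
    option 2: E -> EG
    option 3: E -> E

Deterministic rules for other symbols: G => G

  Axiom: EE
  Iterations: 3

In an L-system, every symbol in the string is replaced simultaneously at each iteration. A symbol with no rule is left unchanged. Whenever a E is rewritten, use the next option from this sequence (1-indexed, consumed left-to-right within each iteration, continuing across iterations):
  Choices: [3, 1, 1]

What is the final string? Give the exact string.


Step 0: EE
Step 1: EGGG  (used choices [3, 1])
Step 2: GGGGGG  (used choices [1])
Step 3: GGGGGG  (used choices [])

Answer: GGGGGG


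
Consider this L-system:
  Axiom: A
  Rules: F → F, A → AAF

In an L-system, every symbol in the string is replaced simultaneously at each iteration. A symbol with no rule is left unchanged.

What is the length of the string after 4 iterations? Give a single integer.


Step 0: length = 1
Step 1: length = 3
Step 2: length = 7
Step 3: length = 15
Step 4: length = 31

Answer: 31


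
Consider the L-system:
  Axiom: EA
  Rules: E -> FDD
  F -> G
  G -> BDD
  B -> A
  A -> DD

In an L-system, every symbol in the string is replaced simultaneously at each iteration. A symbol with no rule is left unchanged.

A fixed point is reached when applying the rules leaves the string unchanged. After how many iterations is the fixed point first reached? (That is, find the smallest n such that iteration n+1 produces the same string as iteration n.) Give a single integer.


Step 0: EA
Step 1: FDDDD
Step 2: GDDDD
Step 3: BDDDDDD
Step 4: ADDDDDD
Step 5: DDDDDDDD
Step 6: DDDDDDDD  (unchanged — fixed point at step 5)

Answer: 5


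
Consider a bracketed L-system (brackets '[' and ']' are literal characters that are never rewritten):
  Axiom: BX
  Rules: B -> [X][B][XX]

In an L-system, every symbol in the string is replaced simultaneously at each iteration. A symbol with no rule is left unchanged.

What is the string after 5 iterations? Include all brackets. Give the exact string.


Answer: [X][[X][[X][[X][[X][B][XX]][XX]][XX]][XX]][XX]X

Derivation:
Step 0: BX
Step 1: [X][B][XX]X
Step 2: [X][[X][B][XX]][XX]X
Step 3: [X][[X][[X][B][XX]][XX]][XX]X
Step 4: [X][[X][[X][[X][B][XX]][XX]][XX]][XX]X
Step 5: [X][[X][[X][[X][[X][B][XX]][XX]][XX]][XX]][XX]X


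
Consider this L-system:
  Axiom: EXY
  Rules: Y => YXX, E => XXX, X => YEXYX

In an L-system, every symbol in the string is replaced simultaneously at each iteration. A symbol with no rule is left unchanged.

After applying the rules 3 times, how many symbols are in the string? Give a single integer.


Answer: 187

Derivation:
Step 0: length = 3
Step 1: length = 11
Step 2: length = 47
Step 3: length = 187


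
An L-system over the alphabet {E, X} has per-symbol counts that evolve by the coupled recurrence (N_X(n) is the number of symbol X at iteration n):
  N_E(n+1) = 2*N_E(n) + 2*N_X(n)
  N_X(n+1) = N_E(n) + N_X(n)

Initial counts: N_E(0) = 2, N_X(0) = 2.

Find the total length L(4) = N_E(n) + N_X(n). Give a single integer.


Step 0: N_E=2, N_X=2, L=4
Step 1: N_E=8, N_X=4, L=12
Step 2: N_E=24, N_X=12, L=36
Step 3: N_E=72, N_X=36, L=108
Step 4: N_E=216, N_X=108, L=324

Answer: 324


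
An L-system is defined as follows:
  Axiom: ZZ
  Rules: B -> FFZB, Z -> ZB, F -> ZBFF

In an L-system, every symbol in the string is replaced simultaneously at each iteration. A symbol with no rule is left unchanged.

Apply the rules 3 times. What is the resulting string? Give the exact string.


Step 0: ZZ
Step 1: ZBZB
Step 2: ZBFFZBZBFFZB
Step 3: ZBFFZBZBFFZBFFZBFFZBZBFFZBZBFFZBFFZBFFZB

Answer: ZBFFZBZBFFZBFFZBFFZBZBFFZBZBFFZBFFZBFFZB


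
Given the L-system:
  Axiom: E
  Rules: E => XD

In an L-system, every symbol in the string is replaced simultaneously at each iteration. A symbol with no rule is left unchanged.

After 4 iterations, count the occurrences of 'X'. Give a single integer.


Step 0: E  (0 'X')
Step 1: XD  (1 'X')
Step 2: XD  (1 'X')
Step 3: XD  (1 'X')
Step 4: XD  (1 'X')

Answer: 1


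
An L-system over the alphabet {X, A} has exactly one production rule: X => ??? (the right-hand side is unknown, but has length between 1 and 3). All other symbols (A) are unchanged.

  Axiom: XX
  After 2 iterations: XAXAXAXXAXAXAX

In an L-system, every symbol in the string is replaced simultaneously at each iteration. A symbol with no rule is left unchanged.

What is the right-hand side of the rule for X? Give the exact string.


Answer: XAX

Derivation:
Trying X => XAX:
  Step 0: XX
  Step 1: XAXXAX
  Step 2: XAXAXAXXAXAXAX
Matches the given result.


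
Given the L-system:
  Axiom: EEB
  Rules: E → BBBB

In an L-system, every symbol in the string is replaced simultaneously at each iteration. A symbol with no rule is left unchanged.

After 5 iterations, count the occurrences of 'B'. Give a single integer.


Step 0: EEB  (1 'B')
Step 1: BBBBBBBBB  (9 'B')
Step 2: BBBBBBBBB  (9 'B')
Step 3: BBBBBBBBB  (9 'B')
Step 4: BBBBBBBBB  (9 'B')
Step 5: BBBBBBBBB  (9 'B')

Answer: 9


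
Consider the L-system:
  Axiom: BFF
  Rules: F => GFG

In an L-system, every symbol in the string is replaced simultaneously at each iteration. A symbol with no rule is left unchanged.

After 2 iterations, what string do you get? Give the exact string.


Step 0: BFF
Step 1: BGFGGFG
Step 2: BGGFGGGGFGG

Answer: BGGFGGGGFGG


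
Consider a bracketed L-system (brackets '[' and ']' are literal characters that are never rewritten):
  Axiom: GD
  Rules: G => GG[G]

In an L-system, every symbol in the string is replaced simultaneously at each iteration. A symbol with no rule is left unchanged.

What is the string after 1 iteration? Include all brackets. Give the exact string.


Answer: GG[G]D

Derivation:
Step 0: GD
Step 1: GG[G]D


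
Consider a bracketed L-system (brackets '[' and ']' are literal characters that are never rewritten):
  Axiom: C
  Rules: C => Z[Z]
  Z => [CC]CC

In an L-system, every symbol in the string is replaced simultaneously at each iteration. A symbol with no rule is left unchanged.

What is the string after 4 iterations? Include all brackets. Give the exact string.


Answer: [[CC]CC[[CC]CC][CC]CC[[CC]CC]][CC]CC[[CC]CC][CC]CC[[CC]CC][[[CC]CC[[CC]CC][CC]CC[[CC]CC]][CC]CC[[CC]CC][CC]CC[[CC]CC]]

Derivation:
Step 0: C
Step 1: Z[Z]
Step 2: [CC]CC[[CC]CC]
Step 3: [Z[Z]Z[Z]]Z[Z]Z[Z][[Z[Z]Z[Z]]Z[Z]Z[Z]]
Step 4: [[CC]CC[[CC]CC][CC]CC[[CC]CC]][CC]CC[[CC]CC][CC]CC[[CC]CC][[[CC]CC[[CC]CC][CC]CC[[CC]CC]][CC]CC[[CC]CC][CC]CC[[CC]CC]]


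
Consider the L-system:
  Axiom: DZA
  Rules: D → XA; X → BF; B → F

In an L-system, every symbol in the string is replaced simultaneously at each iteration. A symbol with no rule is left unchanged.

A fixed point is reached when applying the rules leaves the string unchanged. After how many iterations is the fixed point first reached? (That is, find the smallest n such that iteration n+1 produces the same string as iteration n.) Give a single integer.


Step 0: DZA
Step 1: XAZA
Step 2: BFAZA
Step 3: FFAZA
Step 4: FFAZA  (unchanged — fixed point at step 3)

Answer: 3


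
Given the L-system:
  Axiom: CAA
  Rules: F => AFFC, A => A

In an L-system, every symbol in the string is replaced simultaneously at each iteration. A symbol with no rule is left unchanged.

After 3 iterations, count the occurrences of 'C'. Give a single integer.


Step 0: CAA  (1 'C')
Step 1: CAA  (1 'C')
Step 2: CAA  (1 'C')
Step 3: CAA  (1 'C')

Answer: 1


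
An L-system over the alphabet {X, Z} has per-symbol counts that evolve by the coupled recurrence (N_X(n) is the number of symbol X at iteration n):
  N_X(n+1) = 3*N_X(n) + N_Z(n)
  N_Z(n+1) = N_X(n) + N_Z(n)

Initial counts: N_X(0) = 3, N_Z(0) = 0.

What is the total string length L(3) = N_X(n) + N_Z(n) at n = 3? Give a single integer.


Step 0: N_X=3, N_Z=0, L=3
Step 1: N_X=9, N_Z=3, L=12
Step 2: N_X=30, N_Z=12, L=42
Step 3: N_X=102, N_Z=42, L=144

Answer: 144


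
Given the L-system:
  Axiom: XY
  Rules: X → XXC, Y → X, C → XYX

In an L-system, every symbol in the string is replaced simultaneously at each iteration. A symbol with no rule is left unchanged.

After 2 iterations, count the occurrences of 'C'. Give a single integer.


Step 0: XY  (0 'C')
Step 1: XXCX  (1 'C')
Step 2: XXCXXCXYXXXC  (3 'C')

Answer: 3


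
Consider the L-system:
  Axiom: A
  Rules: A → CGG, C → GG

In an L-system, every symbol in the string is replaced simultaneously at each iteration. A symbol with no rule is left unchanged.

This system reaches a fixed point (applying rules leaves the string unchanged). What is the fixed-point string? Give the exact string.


Answer: GGGG

Derivation:
Step 0: A
Step 1: CGG
Step 2: GGGG
Step 3: GGGG  (unchanged — fixed point at step 2)


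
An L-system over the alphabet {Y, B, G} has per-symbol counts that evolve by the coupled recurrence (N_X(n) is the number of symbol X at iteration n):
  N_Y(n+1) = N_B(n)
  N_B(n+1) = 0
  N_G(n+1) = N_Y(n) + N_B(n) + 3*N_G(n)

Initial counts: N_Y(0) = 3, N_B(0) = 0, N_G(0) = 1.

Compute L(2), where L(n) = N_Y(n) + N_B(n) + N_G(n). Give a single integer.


Step 0: N_Y=3, N_B=0, N_G=1, L=4
Step 1: N_Y=0, N_B=0, N_G=6, L=6
Step 2: N_Y=0, N_B=0, N_G=18, L=18

Answer: 18


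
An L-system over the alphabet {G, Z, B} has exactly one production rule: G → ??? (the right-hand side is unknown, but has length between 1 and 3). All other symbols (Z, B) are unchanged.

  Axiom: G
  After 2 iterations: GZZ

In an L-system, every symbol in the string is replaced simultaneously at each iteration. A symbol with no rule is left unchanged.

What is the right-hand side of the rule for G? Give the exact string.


Answer: GZ

Derivation:
Trying G → GZ:
  Step 0: G
  Step 1: GZ
  Step 2: GZZ
Matches the given result.


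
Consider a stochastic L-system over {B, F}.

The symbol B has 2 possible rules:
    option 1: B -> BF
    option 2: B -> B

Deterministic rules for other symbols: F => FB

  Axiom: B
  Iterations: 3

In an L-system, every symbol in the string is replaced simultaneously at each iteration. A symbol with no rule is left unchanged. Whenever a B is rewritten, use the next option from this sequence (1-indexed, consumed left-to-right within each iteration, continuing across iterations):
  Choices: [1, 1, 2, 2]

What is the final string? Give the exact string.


Answer: BFBFBB

Derivation:
Step 0: B
Step 1: BF  (used choices [1])
Step 2: BFFB  (used choices [1])
Step 3: BFBFBB  (used choices [2, 2])


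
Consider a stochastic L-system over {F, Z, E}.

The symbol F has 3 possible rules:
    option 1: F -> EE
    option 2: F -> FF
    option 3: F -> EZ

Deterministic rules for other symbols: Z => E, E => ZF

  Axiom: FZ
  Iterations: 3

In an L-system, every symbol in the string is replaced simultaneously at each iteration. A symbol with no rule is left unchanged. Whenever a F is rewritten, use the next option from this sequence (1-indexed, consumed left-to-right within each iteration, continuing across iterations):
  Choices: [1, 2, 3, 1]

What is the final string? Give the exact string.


Answer: EFFEEZEEE

Derivation:
Step 0: FZ
Step 1: EEE  (used choices [1])
Step 2: ZFZFZF  (used choices [])
Step 3: EFFEEZEEE  (used choices [2, 3, 1])


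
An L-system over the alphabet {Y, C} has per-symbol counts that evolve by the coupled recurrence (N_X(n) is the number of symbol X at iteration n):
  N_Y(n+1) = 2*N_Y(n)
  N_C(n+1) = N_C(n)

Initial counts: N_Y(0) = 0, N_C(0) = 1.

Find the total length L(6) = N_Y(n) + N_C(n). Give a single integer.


Step 0: N_Y=0, N_C=1, L=1
Step 1: N_Y=0, N_C=1, L=1
Step 2: N_Y=0, N_C=1, L=1
Step 3: N_Y=0, N_C=1, L=1
Step 4: N_Y=0, N_C=1, L=1
Step 5: N_Y=0, N_C=1, L=1
Step 6: N_Y=0, N_C=1, L=1

Answer: 1


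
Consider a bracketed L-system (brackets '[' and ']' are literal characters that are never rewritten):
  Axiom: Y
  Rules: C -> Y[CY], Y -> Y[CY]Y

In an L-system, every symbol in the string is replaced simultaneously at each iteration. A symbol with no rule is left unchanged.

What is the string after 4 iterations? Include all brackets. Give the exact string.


Answer: Y[CY]Y[Y[CY]Y[CY]Y]Y[CY]Y[Y[CY]Y[Y[CY]Y[CY]Y]Y[CY]Y[Y[CY]Y[CY]Y]Y[CY]Y]Y[CY]Y[Y[CY]Y[CY]Y]Y[CY]Y[Y[CY]Y[Y[CY]Y[CY]Y]Y[CY]Y[Y[CY]Y[Y[CY]Y[CY]Y]Y[CY]Y[Y[CY]Y[CY]Y]Y[CY]Y]Y[CY]Y[Y[CY]Y[CY]Y]Y[CY]Y[Y[CY]Y[Y[CY]Y[CY]Y]Y[CY]Y[Y[CY]Y[CY]Y]Y[CY]Y]Y[CY]Y[Y[CY]Y[CY]Y]Y[CY]Y]Y[CY]Y[Y[CY]Y[CY]Y]Y[CY]Y[Y[CY]Y[Y[CY]Y[CY]Y]Y[CY]Y[Y[CY]Y[CY]Y]Y[CY]Y]Y[CY]Y[Y[CY]Y[CY]Y]Y[CY]Y

Derivation:
Step 0: Y
Step 1: Y[CY]Y
Step 2: Y[CY]Y[Y[CY]Y[CY]Y]Y[CY]Y
Step 3: Y[CY]Y[Y[CY]Y[CY]Y]Y[CY]Y[Y[CY]Y[Y[CY]Y[CY]Y]Y[CY]Y[Y[CY]Y[CY]Y]Y[CY]Y]Y[CY]Y[Y[CY]Y[CY]Y]Y[CY]Y
Step 4: Y[CY]Y[Y[CY]Y[CY]Y]Y[CY]Y[Y[CY]Y[Y[CY]Y[CY]Y]Y[CY]Y[Y[CY]Y[CY]Y]Y[CY]Y]Y[CY]Y[Y[CY]Y[CY]Y]Y[CY]Y[Y[CY]Y[Y[CY]Y[CY]Y]Y[CY]Y[Y[CY]Y[Y[CY]Y[CY]Y]Y[CY]Y[Y[CY]Y[CY]Y]Y[CY]Y]Y[CY]Y[Y[CY]Y[CY]Y]Y[CY]Y[Y[CY]Y[Y[CY]Y[CY]Y]Y[CY]Y[Y[CY]Y[CY]Y]Y[CY]Y]Y[CY]Y[Y[CY]Y[CY]Y]Y[CY]Y]Y[CY]Y[Y[CY]Y[CY]Y]Y[CY]Y[Y[CY]Y[Y[CY]Y[CY]Y]Y[CY]Y[Y[CY]Y[CY]Y]Y[CY]Y]Y[CY]Y[Y[CY]Y[CY]Y]Y[CY]Y


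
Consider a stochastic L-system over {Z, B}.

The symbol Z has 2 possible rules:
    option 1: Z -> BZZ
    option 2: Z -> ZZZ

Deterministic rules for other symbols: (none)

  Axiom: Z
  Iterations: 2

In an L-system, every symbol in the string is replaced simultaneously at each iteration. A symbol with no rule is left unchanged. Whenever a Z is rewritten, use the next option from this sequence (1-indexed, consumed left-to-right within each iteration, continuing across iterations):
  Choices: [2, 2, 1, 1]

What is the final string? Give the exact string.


Step 0: Z
Step 1: ZZZ  (used choices [2])
Step 2: ZZZBZZBZZ  (used choices [2, 1, 1])

Answer: ZZZBZZBZZ


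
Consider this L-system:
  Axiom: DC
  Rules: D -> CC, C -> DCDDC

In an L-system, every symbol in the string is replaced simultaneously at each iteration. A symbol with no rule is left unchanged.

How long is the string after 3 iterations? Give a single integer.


Step 0: length = 2
Step 1: length = 7
Step 2: length = 26
Step 3: length = 94

Answer: 94


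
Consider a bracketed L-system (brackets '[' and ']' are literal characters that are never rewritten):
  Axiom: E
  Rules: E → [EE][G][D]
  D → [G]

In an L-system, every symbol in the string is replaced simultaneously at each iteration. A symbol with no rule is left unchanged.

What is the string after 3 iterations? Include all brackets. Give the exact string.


Answer: [[[EE][G][D][EE][G][D]][G][[G]][[EE][G][D][EE][G][D]][G][[G]]][G][[G]]

Derivation:
Step 0: E
Step 1: [EE][G][D]
Step 2: [[EE][G][D][EE][G][D]][G][[G]]
Step 3: [[[EE][G][D][EE][G][D]][G][[G]][[EE][G][D][EE][G][D]][G][[G]]][G][[G]]


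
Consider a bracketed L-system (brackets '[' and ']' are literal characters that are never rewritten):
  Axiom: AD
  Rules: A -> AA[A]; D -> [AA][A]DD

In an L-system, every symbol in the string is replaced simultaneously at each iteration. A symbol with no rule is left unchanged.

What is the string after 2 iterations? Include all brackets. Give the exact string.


Answer: AA[A]AA[A][AA[A]][AA[A]AA[A]][AA[A]][AA][A]DD[AA][A]DD

Derivation:
Step 0: AD
Step 1: AA[A][AA][A]DD
Step 2: AA[A]AA[A][AA[A]][AA[A]AA[A]][AA[A]][AA][A]DD[AA][A]DD


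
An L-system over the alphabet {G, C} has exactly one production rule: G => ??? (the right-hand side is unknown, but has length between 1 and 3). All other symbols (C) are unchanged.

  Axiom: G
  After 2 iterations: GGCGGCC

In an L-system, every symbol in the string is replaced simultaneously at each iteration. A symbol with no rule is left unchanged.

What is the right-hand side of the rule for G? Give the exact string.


Answer: GGC

Derivation:
Trying G => GGC:
  Step 0: G
  Step 1: GGC
  Step 2: GGCGGCC
Matches the given result.


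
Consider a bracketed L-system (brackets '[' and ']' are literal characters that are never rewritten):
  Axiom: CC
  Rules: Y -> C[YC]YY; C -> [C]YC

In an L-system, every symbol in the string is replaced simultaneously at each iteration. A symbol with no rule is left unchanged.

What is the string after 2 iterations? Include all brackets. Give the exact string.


Step 0: CC
Step 1: [C]YC[C]YC
Step 2: [[C]YC]C[YC]YY[C]YC[[C]YC]C[YC]YY[C]YC

Answer: [[C]YC]C[YC]YY[C]YC[[C]YC]C[YC]YY[C]YC


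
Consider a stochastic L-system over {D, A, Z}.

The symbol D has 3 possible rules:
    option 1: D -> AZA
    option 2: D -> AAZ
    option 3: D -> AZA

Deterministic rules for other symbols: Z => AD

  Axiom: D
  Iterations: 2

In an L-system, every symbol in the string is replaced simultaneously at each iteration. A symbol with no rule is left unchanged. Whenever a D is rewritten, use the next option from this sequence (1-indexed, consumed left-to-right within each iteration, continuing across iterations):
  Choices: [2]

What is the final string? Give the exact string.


Answer: AAAD

Derivation:
Step 0: D
Step 1: AAZ  (used choices [2])
Step 2: AAAD  (used choices [])


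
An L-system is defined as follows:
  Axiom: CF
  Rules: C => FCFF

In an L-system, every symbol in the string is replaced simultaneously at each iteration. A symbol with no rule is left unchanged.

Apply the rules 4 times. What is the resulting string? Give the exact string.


Step 0: CF
Step 1: FCFFF
Step 2: FFCFFFFF
Step 3: FFFCFFFFFFF
Step 4: FFFFCFFFFFFFFF

Answer: FFFFCFFFFFFFFF


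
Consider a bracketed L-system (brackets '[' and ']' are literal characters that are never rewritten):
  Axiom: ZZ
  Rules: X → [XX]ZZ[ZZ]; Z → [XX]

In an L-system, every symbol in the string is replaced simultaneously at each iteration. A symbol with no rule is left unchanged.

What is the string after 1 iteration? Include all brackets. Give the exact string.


Step 0: ZZ
Step 1: [XX][XX]

Answer: [XX][XX]


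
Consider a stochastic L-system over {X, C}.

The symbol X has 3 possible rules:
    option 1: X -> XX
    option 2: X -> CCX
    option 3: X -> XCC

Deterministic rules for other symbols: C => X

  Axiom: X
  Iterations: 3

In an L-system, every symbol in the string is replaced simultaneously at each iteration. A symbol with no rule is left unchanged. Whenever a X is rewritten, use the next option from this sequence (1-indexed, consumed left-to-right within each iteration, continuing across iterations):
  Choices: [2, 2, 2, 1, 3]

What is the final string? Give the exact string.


Answer: CCXXXXXXCC

Derivation:
Step 0: X
Step 1: CCX  (used choices [2])
Step 2: XXCCX  (used choices [2])
Step 3: CCXXXXXXCC  (used choices [2, 1, 3])


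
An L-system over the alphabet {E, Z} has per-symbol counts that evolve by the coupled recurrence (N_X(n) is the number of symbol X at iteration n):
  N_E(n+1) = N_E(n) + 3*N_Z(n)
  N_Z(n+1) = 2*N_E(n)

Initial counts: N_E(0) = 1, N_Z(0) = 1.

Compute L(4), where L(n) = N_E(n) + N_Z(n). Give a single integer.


Step 0: N_E=1, N_Z=1, L=2
Step 1: N_E=4, N_Z=2, L=6
Step 2: N_E=10, N_Z=8, L=18
Step 3: N_E=34, N_Z=20, L=54
Step 4: N_E=94, N_Z=68, L=162

Answer: 162


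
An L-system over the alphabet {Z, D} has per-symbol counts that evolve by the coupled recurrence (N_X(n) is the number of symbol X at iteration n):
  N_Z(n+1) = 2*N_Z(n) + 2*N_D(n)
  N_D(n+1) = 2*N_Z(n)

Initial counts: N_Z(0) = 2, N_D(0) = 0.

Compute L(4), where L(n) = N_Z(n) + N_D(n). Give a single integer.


Step 0: N_Z=2, N_D=0, L=2
Step 1: N_Z=4, N_D=4, L=8
Step 2: N_Z=16, N_D=8, L=24
Step 3: N_Z=48, N_D=32, L=80
Step 4: N_Z=160, N_D=96, L=256

Answer: 256


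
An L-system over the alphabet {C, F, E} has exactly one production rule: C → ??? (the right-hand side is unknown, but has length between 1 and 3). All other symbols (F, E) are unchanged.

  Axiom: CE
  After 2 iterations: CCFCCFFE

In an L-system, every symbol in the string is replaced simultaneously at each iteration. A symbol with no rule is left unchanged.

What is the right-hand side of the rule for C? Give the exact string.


Trying C → CCF:
  Step 0: CE
  Step 1: CCFE
  Step 2: CCFCCFFE
Matches the given result.

Answer: CCF


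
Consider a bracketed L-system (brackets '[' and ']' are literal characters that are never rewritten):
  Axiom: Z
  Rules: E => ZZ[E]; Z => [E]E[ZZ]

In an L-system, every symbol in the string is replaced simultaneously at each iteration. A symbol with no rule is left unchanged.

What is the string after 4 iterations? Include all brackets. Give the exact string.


Step 0: Z
Step 1: [E]E[ZZ]
Step 2: [ZZ[E]]ZZ[E][[E]E[ZZ][E]E[ZZ]]
Step 3: [[E]E[ZZ][E]E[ZZ][ZZ[E]]][E]E[ZZ][E]E[ZZ][ZZ[E]][[ZZ[E]]ZZ[E][[E]E[ZZ][E]E[ZZ]][ZZ[E]]ZZ[E][[E]E[ZZ][E]E[ZZ]]]
Step 4: [[ZZ[E]]ZZ[E][[E]E[ZZ][E]E[ZZ]][ZZ[E]]ZZ[E][[E]E[ZZ][E]E[ZZ]][[E]E[ZZ][E]E[ZZ][ZZ[E]]]][ZZ[E]]ZZ[E][[E]E[ZZ][E]E[ZZ]][ZZ[E]]ZZ[E][[E]E[ZZ][E]E[ZZ]][[E]E[ZZ][E]E[ZZ][ZZ[E]]][[[E]E[ZZ][E]E[ZZ][ZZ[E]]][E]E[ZZ][E]E[ZZ][ZZ[E]][[ZZ[E]]ZZ[E][[E]E[ZZ][E]E[ZZ]][ZZ[E]]ZZ[E][[E]E[ZZ][E]E[ZZ]]][[E]E[ZZ][E]E[ZZ][ZZ[E]]][E]E[ZZ][E]E[ZZ][ZZ[E]][[ZZ[E]]ZZ[E][[E]E[ZZ][E]E[ZZ]][ZZ[E]]ZZ[E][[E]E[ZZ][E]E[ZZ]]]]

Answer: [[ZZ[E]]ZZ[E][[E]E[ZZ][E]E[ZZ]][ZZ[E]]ZZ[E][[E]E[ZZ][E]E[ZZ]][[E]E[ZZ][E]E[ZZ][ZZ[E]]]][ZZ[E]]ZZ[E][[E]E[ZZ][E]E[ZZ]][ZZ[E]]ZZ[E][[E]E[ZZ][E]E[ZZ]][[E]E[ZZ][E]E[ZZ][ZZ[E]]][[[E]E[ZZ][E]E[ZZ][ZZ[E]]][E]E[ZZ][E]E[ZZ][ZZ[E]][[ZZ[E]]ZZ[E][[E]E[ZZ][E]E[ZZ]][ZZ[E]]ZZ[E][[E]E[ZZ][E]E[ZZ]]][[E]E[ZZ][E]E[ZZ][ZZ[E]]][E]E[ZZ][E]E[ZZ][ZZ[E]][[ZZ[E]]ZZ[E][[E]E[ZZ][E]E[ZZ]][ZZ[E]]ZZ[E][[E]E[ZZ][E]E[ZZ]]]]


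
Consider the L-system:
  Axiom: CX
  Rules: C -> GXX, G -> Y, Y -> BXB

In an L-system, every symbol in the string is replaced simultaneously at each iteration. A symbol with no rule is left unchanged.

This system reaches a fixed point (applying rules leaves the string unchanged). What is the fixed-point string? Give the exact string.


Step 0: CX
Step 1: GXXX
Step 2: YXXX
Step 3: BXBXXX
Step 4: BXBXXX  (unchanged — fixed point at step 3)

Answer: BXBXXX


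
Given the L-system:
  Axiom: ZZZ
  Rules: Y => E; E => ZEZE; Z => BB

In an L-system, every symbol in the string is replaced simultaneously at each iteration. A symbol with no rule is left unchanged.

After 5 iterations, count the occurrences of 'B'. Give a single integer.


Answer: 6

Derivation:
Step 0: ZZZ  (0 'B')
Step 1: BBBBBB  (6 'B')
Step 2: BBBBBB  (6 'B')
Step 3: BBBBBB  (6 'B')
Step 4: BBBBBB  (6 'B')
Step 5: BBBBBB  (6 'B')
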